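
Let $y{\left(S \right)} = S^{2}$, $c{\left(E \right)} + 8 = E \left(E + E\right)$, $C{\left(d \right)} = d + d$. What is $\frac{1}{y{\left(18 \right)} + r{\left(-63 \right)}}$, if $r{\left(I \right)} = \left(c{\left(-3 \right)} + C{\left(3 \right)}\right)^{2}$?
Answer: $\frac{1}{580} \approx 0.0017241$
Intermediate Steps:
$C{\left(d \right)} = 2 d$
$c{\left(E \right)} = -8 + 2 E^{2}$ ($c{\left(E \right)} = -8 + E \left(E + E\right) = -8 + E 2 E = -8 + 2 E^{2}$)
$r{\left(I \right)} = 256$ ($r{\left(I \right)} = \left(\left(-8 + 2 \left(-3\right)^{2}\right) + 2 \cdot 3\right)^{2} = \left(\left(-8 + 2 \cdot 9\right) + 6\right)^{2} = \left(\left(-8 + 18\right) + 6\right)^{2} = \left(10 + 6\right)^{2} = 16^{2} = 256$)
$\frac{1}{y{\left(18 \right)} + r{\left(-63 \right)}} = \frac{1}{18^{2} + 256} = \frac{1}{324 + 256} = \frac{1}{580}$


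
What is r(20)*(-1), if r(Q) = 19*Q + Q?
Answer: -400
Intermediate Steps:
r(Q) = 20*Q
r(20)*(-1) = (20*20)*(-1) = 400*(-1) = -400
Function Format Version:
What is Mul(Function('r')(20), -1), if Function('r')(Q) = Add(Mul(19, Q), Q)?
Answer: -400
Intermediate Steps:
Function('r')(Q) = Mul(20, Q)
Mul(Function('r')(20), -1) = Mul(Mul(20, 20), -1) = Mul(400, -1) = -400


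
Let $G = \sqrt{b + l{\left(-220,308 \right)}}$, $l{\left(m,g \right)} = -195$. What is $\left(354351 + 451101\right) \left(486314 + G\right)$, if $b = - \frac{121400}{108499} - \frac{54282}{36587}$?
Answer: $391702583928 + \frac{805452 i \sqrt{3113849424799107646889}}{3969652913} \approx 3.917 \cdot 10^{11} + 1.1322 \cdot 10^{7} i$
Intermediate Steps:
$b = - \frac{10331204518}{3969652913}$ ($b = \left(-121400\right) \frac{1}{108499} - \frac{54282}{36587} = - \frac{121400}{108499} - \frac{54282}{36587} = - \frac{10331204518}{3969652913} \approx -2.6025$)
$G = \frac{i \sqrt{3113849424799107646889}}{3969652913}$ ($G = \sqrt{- \frac{10331204518}{3969652913} - 195} = \sqrt{- \frac{784413522553}{3969652913}} = \frac{i \sqrt{3113849424799107646889}}{3969652913} \approx 14.057 i$)
$\left(354351 + 451101\right) \left(486314 + G\right) = \left(354351 + 451101\right) \left(486314 + \frac{i \sqrt{3113849424799107646889}}{3969652913}\right) = 805452 \left(486314 + \frac{i \sqrt{3113849424799107646889}}{3969652913}\right) = 391702583928 + \frac{805452 i \sqrt{3113849424799107646889}}{3969652913}$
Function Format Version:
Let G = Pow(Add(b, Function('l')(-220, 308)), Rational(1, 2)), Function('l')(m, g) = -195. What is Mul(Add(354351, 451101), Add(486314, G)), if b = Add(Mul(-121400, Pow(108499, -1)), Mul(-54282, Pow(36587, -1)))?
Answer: Add(391702583928, Mul(Rational(805452, 3969652913), I, Pow(3113849424799107646889, Rational(1, 2)))) ≈ Add(3.9170e+11, Mul(1.1322e+7, I))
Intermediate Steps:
b = Rational(-10331204518, 3969652913) (b = Add(Mul(-121400, Rational(1, 108499)), Mul(-54282, Rational(1, 36587))) = Add(Rational(-121400, 108499), Rational(-54282, 36587)) = Rational(-10331204518, 3969652913) ≈ -2.6025)
G = Mul(Rational(1, 3969652913), I, Pow(3113849424799107646889, Rational(1, 2))) (G = Pow(Add(Rational(-10331204518, 3969652913), -195), Rational(1, 2)) = Pow(Rational(-784413522553, 3969652913), Rational(1, 2)) = Mul(Rational(1, 3969652913), I, Pow(3113849424799107646889, Rational(1, 2))) ≈ Mul(14.057, I))
Mul(Add(354351, 451101), Add(486314, G)) = Mul(Add(354351, 451101), Add(486314, Mul(Rational(1, 3969652913), I, Pow(3113849424799107646889, Rational(1, 2))))) = Mul(805452, Add(486314, Mul(Rational(1, 3969652913), I, Pow(3113849424799107646889, Rational(1, 2))))) = Add(391702583928, Mul(Rational(805452, 3969652913), I, Pow(3113849424799107646889, Rational(1, 2))))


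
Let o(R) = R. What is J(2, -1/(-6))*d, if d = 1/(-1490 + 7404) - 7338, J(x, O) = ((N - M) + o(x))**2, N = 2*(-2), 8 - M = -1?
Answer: -5251028651/5914 ≈ -8.8790e+5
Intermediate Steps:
M = 9 (M = 8 - 1*(-1) = 8 + 1 = 9)
N = -4
J(x, O) = (-13 + x)**2 (J(x, O) = ((-4 - 1*9) + x)**2 = ((-4 - 9) + x)**2 = (-13 + x)**2)
d = -43396931/5914 (d = 1/5914 - 7338 = -43396931/5914 ≈ -7338.0)
J(2, -1/(-6))*d = (-13 + 2)**2*(-43396931/5914) = (-11)**2*(-43396931/5914) = 121*(-43396931/5914) = -5251028651/5914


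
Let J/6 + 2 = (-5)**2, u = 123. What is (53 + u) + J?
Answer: 314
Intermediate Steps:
J = 138 (J = -12 + 6*(-5)**2 = -12 + 6*25 = -12 + 150 = 138)
(53 + u) + J = (53 + 123) + 138 = 176 + 138 = 314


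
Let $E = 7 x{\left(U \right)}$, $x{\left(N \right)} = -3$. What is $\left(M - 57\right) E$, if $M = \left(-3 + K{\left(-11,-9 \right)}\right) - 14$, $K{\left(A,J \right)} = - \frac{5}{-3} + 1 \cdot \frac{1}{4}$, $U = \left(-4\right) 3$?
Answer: $\frac{6055}{4} \approx 1513.8$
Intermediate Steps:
$U = -12$
$K{\left(A,J \right)} = \frac{23}{12}$ ($K{\left(A,J \right)} = \left(-5\right) \left(- \frac{1}{3}\right) + 1 \cdot \frac{1}{4} = \frac{5}{3} + \frac{1}{4} = \frac{23}{12}$)
$M = - \frac{181}{12}$ ($M = \left(-3 + \frac{23}{12}\right) - 14 = - \frac{13}{12} - 14 = - \frac{181}{12} \approx -15.083$)
$E = -21$ ($E = 7 \left(-3\right) = -21$)
$\left(M - 57\right) E = \left(- \frac{181}{12} - 57\right) \left(-21\right) = \left(- \frac{865}{12}\right) \left(-21\right) = \frac{6055}{4}$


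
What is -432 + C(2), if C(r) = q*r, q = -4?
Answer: -440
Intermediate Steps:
C(r) = -4*r
-432 + C(2) = -432 - 4*2 = -432 - 8 = -440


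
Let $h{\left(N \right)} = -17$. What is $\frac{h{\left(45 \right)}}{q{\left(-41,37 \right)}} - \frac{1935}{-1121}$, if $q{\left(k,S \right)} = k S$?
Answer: $\frac{2954452}{1700557} \approx 1.7373$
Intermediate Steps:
$q{\left(k,S \right)} = S k$
$\frac{h{\left(45 \right)}}{q{\left(-41,37 \right)}} - \frac{1935}{-1121} = - \frac{17}{37 \left(-41\right)} - \frac{1935}{-1121} = - \frac{17}{-1517} - - \frac{1935}{1121} = \left(-17\right) \left(- \frac{1}{1517}\right) + \frac{1935}{1121} = \frac{17}{1517} + \frac{1935}{1121} = \frac{2954452}{1700557}$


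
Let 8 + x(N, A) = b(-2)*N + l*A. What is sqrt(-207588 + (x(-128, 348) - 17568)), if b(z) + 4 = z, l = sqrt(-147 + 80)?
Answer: 2*sqrt(-56099 + 87*I*sqrt(67)) ≈ 3.0066 + 473.71*I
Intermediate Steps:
l = I*sqrt(67) (l = sqrt(-67) = I*sqrt(67) ≈ 8.1853*I)
b(z) = -4 + z
x(N, A) = -8 - 6*N + I*A*sqrt(67) (x(N, A) = -8 + ((-4 - 2)*N + (I*sqrt(67))*A) = -8 + (-6*N + I*A*sqrt(67)) = -8 - 6*N + I*A*sqrt(67))
sqrt(-207588 + (x(-128, 348) - 17568)) = sqrt(-207588 + ((-8 - 6*(-128) + I*348*sqrt(67)) - 17568)) = sqrt(-207588 + ((-8 + 768 + 348*I*sqrt(67)) - 17568)) = sqrt(-207588 + ((760 + 348*I*sqrt(67)) - 17568)) = sqrt(-207588 + (-16808 + 348*I*sqrt(67))) = sqrt(-224396 + 348*I*sqrt(67))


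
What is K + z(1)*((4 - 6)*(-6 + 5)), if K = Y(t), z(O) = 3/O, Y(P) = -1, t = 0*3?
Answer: 5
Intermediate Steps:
t = 0
K = -1
K + z(1)*((4 - 6)*(-6 + 5)) = -1 + (3/1)*((4 - 6)*(-6 + 5)) = -1 + (3*1)*(-2*(-1)) = -1 + 3*2 = -1 + 6 = 5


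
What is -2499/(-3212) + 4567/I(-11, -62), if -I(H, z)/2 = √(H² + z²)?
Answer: 2499/3212 - 4567*√3965/7930 ≈ -35.486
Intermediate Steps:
I(H, z) = -2*√(H² + z²)
-2499/(-3212) + 4567/I(-11, -62) = -2499/(-3212) + 4567/((-2*√((-11)² + (-62)²))) = -2499*(-1/3212) + 4567/((-2*√(121 + 3844))) = 2499/3212 + 4567/((-2*√3965)) = 2499/3212 + 4567*(-√3965/7930) = 2499/3212 - 4567*√3965/7930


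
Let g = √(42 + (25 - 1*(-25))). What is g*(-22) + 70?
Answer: 70 - 44*√23 ≈ -141.02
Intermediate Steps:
g = 2*√23 (g = √(42 + (25 + 25)) = √(42 + 50) = √92 = 2*√23 ≈ 9.5917)
g*(-22) + 70 = (2*√23)*(-22) + 70 = -44*√23 + 70 = 70 - 44*√23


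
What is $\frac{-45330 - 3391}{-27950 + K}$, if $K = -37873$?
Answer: $\frac{48721}{65823} \approx 0.74018$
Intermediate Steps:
$\frac{-45330 - 3391}{-27950 + K} = \frac{-45330 - 3391}{-27950 - 37873} = - \frac{48721}{-65823} = \left(-48721\right) \left(- \frac{1}{65823}\right) = \frac{48721}{65823}$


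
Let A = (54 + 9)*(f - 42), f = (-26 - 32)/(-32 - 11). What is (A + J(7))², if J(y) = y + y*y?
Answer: 11602736656/1849 ≈ 6.2751e+6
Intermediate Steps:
f = 58/43 (f = -58/(-43) = -58*(-1/43) = 58/43 ≈ 1.3488)
J(y) = y + y²
A = -110124/43 (A = (54 + 9)*(58/43 - 42) = 63*(-1748/43) = -110124/43 ≈ -2561.0)
(A + J(7))² = (-110124/43 + 7*(1 + 7))² = (-110124/43 + 7*8)² = (-110124/43 + 56)² = (-107716/43)² = 11602736656/1849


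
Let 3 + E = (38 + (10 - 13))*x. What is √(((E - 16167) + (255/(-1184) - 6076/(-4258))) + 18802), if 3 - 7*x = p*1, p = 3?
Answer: √1045732252754954/630184 ≈ 51.315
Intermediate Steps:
x = 0 (x = 3/7 - 3/7 = 0)
E = -3 (E = -3 + (38 + (10 - 13))*0 = -3 + (38 - 3)*0 = -3 + 35*0 = -3 + 0 = -3)
√(((E - 16167) + (255/(-1184) - 6076/(-4258))) + 18802) = √(((-3 - 16167) + (255/(-1184) - 6076/(-4258))) + 18802) = √((-16170 + (255*(-1/1184) - 6076*(-1/4258))) + 18802) = √((-16170 + (-255/1184 + 3038/2129)) + 18802) = √((-16170 + 3054097/2520736) + 18802) = √(-40757247023/2520736 + 18802) = √(6637631249/2520736) = √1045732252754954/630184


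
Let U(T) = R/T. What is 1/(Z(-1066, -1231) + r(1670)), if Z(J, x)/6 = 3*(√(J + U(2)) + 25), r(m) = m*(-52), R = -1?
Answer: -43195/3731788823 - 27*I*√474/7463577646 ≈ -1.1575e-5 - 7.876e-8*I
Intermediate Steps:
U(T) = -1/T
r(m) = -52*m
Z(J, x) = 450 + 18*√(-½ + J) (Z(J, x) = 6*(3*(√(J - 1/2) + 25)) = 6*(3*(√(J - 1*½) + 25)) = 6*(3*(√(J - ½) + 25)) = 6*(3*(√(-½ + J) + 25)) = 6*(3*(25 + √(-½ + J))) = 6*(75 + 3*√(-½ + J)) = 450 + 18*√(-½ + J))
1/(Z(-1066, -1231) + r(1670)) = 1/((450 + 9*√(-2 + 4*(-1066))) - 52*1670) = 1/((450 + 9*√(-2 - 4264)) - 86840) = 1/((450 + 9*√(-4266)) - 86840) = 1/((450 + 9*(3*I*√474)) - 86840) = 1/((450 + 27*I*√474) - 86840) = 1/(-86390 + 27*I*√474)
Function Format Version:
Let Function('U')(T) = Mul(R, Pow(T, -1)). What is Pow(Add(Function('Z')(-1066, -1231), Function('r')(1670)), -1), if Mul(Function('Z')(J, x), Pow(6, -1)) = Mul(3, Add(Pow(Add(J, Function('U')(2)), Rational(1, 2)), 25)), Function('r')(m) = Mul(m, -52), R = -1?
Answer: Add(Rational(-43195, 3731788823), Mul(Rational(-27, 7463577646), I, Pow(474, Rational(1, 2)))) ≈ Add(-1.1575e-5, Mul(-7.8760e-8, I))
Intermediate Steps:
Function('U')(T) = Mul(-1, Pow(T, -1))
Function('r')(m) = Mul(-52, m)
Function('Z')(J, x) = Add(450, Mul(18, Pow(Add(Rational(-1, 2), J), Rational(1, 2)))) (Function('Z')(J, x) = Mul(6, Mul(3, Add(Pow(Add(J, Mul(-1, Pow(2, -1))), Rational(1, 2)), 25))) = Mul(6, Mul(3, Add(Pow(Add(J, Mul(-1, Rational(1, 2))), Rational(1, 2)), 25))) = Mul(6, Mul(3, Add(Pow(Add(J, Rational(-1, 2)), Rational(1, 2)), 25))) = Mul(6, Mul(3, Add(Pow(Add(Rational(-1, 2), J), Rational(1, 2)), 25))) = Mul(6, Mul(3, Add(25, Pow(Add(Rational(-1, 2), J), Rational(1, 2))))) = Mul(6, Add(75, Mul(3, Pow(Add(Rational(-1, 2), J), Rational(1, 2))))) = Add(450, Mul(18, Pow(Add(Rational(-1, 2), J), Rational(1, 2)))))
Pow(Add(Function('Z')(-1066, -1231), Function('r')(1670)), -1) = Pow(Add(Add(450, Mul(9, Pow(Add(-2, Mul(4, -1066)), Rational(1, 2)))), Mul(-52, 1670)), -1) = Pow(Add(Add(450, Mul(9, Pow(Add(-2, -4264), Rational(1, 2)))), -86840), -1) = Pow(Add(Add(450, Mul(9, Pow(-4266, Rational(1, 2)))), -86840), -1) = Pow(Add(Add(450, Mul(9, Mul(3, I, Pow(474, Rational(1, 2))))), -86840), -1) = Pow(Add(Add(450, Mul(27, I, Pow(474, Rational(1, 2)))), -86840), -1) = Pow(Add(-86390, Mul(27, I, Pow(474, Rational(1, 2)))), -1)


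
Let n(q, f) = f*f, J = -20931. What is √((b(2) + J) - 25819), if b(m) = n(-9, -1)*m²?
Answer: 21*I*√106 ≈ 216.21*I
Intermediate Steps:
n(q, f) = f²
b(m) = m² (b(m) = (-1)²*m² = 1*m² = m²)
√((b(2) + J) - 25819) = √((2² - 20931) - 25819) = √((4 - 20931) - 25819) = √(-20927 - 25819) = √(-46746) = 21*I*√106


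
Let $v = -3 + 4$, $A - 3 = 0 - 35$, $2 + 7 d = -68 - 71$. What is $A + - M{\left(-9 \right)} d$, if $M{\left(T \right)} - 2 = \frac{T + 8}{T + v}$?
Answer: $\frac{605}{56} \approx 10.804$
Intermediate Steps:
$d = - \frac{141}{7}$ ($d = - \frac{2}{7} + \frac{-68 - 71}{7} = - \frac{2}{7} + \frac{1}{7} \left(-139\right) = - \frac{2}{7} - \frac{139}{7} = - \frac{141}{7} \approx -20.143$)
$A = -32$ ($A = 3 + \left(0 - 35\right) = 3 - 35 = -32$)
$v = 1$
$M{\left(T \right)} = 2 + \frac{8 + T}{1 + T}$ ($M{\left(T \right)} = 2 + \frac{T + 8}{T + 1} = 2 + \frac{8 + T}{1 + T}$)
$A + - M{\left(-9 \right)} d = -32 + - \frac{10 + 3 \left(-9\right)}{1 - 9} \left(- \frac{141}{7}\right) = -32 + - \frac{10 - 27}{-8} \left(- \frac{141}{7}\right) = -32 + - \frac{\left(-1\right) \left(-17\right)}{8} \left(- \frac{141}{7}\right) = -32 + \left(-1\right) \frac{17}{8} \left(- \frac{141}{7}\right) = -32 - - \frac{2397}{56} = -32 + \frac{2397}{56} = \frac{605}{56}$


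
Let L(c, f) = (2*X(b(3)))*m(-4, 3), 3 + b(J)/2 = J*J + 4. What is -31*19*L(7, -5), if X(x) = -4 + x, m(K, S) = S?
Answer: -56544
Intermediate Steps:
b(J) = 2 + 2*J² (b(J) = -6 + 2*(J*J + 4) = -6 + 2*(J² + 4) = -6 + 2*(4 + J²) = -6 + (8 + 2*J²) = 2 + 2*J²)
L(c, f) = 96 (L(c, f) = (2*(-4 + (2 + 2*3²)))*3 = (2*(-4 + (2 + 2*9)))*3 = (2*(-4 + (2 + 18)))*3 = (2*(-4 + 20))*3 = (2*16)*3 = 32*3 = 96)
-31*19*L(7, -5) = -31*19*96 = -589*96 = -1*56544 = -56544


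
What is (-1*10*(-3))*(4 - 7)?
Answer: -90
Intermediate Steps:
(-1*10*(-3))*(4 - 7) = -10*(-3)*(-3) = 30*(-3) = -90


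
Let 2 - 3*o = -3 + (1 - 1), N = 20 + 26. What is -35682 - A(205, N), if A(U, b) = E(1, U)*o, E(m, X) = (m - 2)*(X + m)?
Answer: -106016/3 ≈ -35339.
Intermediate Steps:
E(m, X) = (-2 + m)*(X + m)
N = 46
o = 5/3 (o = 2/3 - (-3 + (1 - 1))/3 = 2/3 - (-3 + 0)/3 = 2/3 - 1/3*(-3) = 2/3 + 1 = 5/3 ≈ 1.6667)
A(U, b) = -5/3 - 5*U/3 (A(U, b) = (1**2 - 2*U - 2*1 + U*1)*(5/3) = (1 - 2*U - 2 + U)*(5/3) = (-1 - U)*(5/3) = -5/3 - 5*U/3)
-35682 - A(205, N) = -35682 - (-5/3 - 5/3*205) = -35682 - (-5/3 - 1025/3) = -35682 - 1*(-1030/3) = -35682 + 1030/3 = -106016/3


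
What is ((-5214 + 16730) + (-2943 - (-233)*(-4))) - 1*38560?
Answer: -30919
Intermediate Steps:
((-5214 + 16730) + (-2943 - (-233)*(-4))) - 1*38560 = (11516 + (-2943 - 1*932)) - 38560 = (11516 + (-2943 - 932)) - 38560 = (11516 - 3875) - 38560 = 7641 - 38560 = -30919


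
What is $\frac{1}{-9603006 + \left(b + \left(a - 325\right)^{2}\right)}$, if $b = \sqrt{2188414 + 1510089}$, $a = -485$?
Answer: $- \frac{8946906}{80047123274333} - \frac{\sqrt{3698503}}{80047123274333} \approx -1.1179 \cdot 10^{-7}$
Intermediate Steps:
$b = \sqrt{3698503} \approx 1923.1$
$\frac{1}{-9603006 + \left(b + \left(a - 325\right)^{2}\right)} = \frac{1}{-9603006 + \left(\sqrt{3698503} + \left(-485 - 325\right)^{2}\right)} = \frac{1}{-9603006 + \left(\sqrt{3698503} + \left(-810\right)^{2}\right)} = \frac{1}{-9603006 + \left(\sqrt{3698503} + 656100\right)} = \frac{1}{-9603006 + \left(656100 + \sqrt{3698503}\right)} = \frac{1}{-8946906 + \sqrt{3698503}}$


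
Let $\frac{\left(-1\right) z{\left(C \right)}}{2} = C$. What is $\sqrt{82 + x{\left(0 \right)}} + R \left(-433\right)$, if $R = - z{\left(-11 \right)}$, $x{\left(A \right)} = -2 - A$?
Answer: $9526 + 4 \sqrt{5} \approx 9534.9$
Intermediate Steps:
$z{\left(C \right)} = - 2 C$
$R = -22$ ($R = - \left(-2\right) \left(-11\right) = \left(-1\right) 22 = -22$)
$\sqrt{82 + x{\left(0 \right)}} + R \left(-433\right) = \sqrt{82 - 2} - -9526 = \sqrt{82 + \left(-2 + 0\right)} + 9526 = \sqrt{82 - 2} + 9526 = \sqrt{80} + 9526 = 4 \sqrt{5} + 9526 = 9526 + 4 \sqrt{5}$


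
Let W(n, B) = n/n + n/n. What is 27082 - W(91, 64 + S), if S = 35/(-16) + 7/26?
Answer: 27080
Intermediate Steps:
S = -399/208 (S = 35*(-1/16) + 7*(1/26) = -35/16 + 7/26 = -399/208 ≈ -1.9183)
W(n, B) = 2 (W(n, B) = 1 + 1 = 2)
27082 - W(91, 64 + S) = 27082 - 1*2 = 27082 - 2 = 27080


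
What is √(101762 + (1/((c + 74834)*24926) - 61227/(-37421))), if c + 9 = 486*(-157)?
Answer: √1596262077334281044578360974/125243671322 ≈ 319.00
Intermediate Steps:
c = -76311 (c = -9 + 486*(-157) = -9 - 76302 = -76311)
√(101762 + (1/((c + 74834)*24926) - 61227/(-37421))) = √(101762 + (1/((-76311 + 74834)*24926) - 61227/(-37421))) = √(101762 + ((1/24926)/(-1477) - 61227*(-1/37421))) = √(101762 + (-1/1477*1/24926 + 61227/37421)) = √(101762 + (-1/36815702 + 61227/37421)) = √(101762 + 2254114948933/1377680384542) = √(140197765406711937/1377680384542) = √1596262077334281044578360974/125243671322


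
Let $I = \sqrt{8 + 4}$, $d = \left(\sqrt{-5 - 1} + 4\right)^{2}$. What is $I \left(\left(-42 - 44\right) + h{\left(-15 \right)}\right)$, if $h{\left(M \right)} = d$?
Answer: $- 152 \sqrt{3} + 48 i \sqrt{2} \approx -263.27 + 67.882 i$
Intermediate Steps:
$d = \left(4 + i \sqrt{6}\right)^{2}$ ($d = \left(\sqrt{-6} + 4\right)^{2} = \left(i \sqrt{6} + 4\right)^{2} = \left(4 + i \sqrt{6}\right)^{2} \approx 10.0 + 19.596 i$)
$h{\left(M \right)} = \left(4 + i \sqrt{6}\right)^{2}$
$I = 2 \sqrt{3}$ ($I = \sqrt{12} = 2 \sqrt{3} \approx 3.4641$)
$I \left(\left(-42 - 44\right) + h{\left(-15 \right)}\right) = 2 \sqrt{3} \left(\left(-42 - 44\right) + \left(4 + i \sqrt{6}\right)^{2}\right) = 2 \sqrt{3} \left(-86 + \left(4 + i \sqrt{6}\right)^{2}\right)$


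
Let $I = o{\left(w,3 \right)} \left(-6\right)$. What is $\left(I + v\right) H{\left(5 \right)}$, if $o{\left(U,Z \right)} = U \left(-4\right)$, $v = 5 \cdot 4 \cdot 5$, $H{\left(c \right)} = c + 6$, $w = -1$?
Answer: $836$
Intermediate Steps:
$H{\left(c \right)} = 6 + c$
$v = 100$ ($v = 20 \cdot 5 = 100$)
$o{\left(U,Z \right)} = - 4 U$
$I = -24$ ($I = \left(-4\right) \left(-1\right) \left(-6\right) = 4 \left(-6\right) = -24$)
$\left(I + v\right) H{\left(5 \right)} = \left(-24 + 100\right) \left(6 + 5\right) = 76 \cdot 11 = 836$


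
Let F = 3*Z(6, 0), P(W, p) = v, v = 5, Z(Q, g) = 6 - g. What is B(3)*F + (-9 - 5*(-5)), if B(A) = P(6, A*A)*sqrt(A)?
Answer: 16 + 90*sqrt(3) ≈ 171.88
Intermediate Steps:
P(W, p) = 5
F = 18 (F = 3*(6 - 1*0) = 3*(6 + 0) = 3*6 = 18)
B(A) = 5*sqrt(A)
B(3)*F + (-9 - 5*(-5)) = (5*sqrt(3))*18 + (-9 - 5*(-5)) = 90*sqrt(3) + (-9 + 25) = 90*sqrt(3) + 16 = 16 + 90*sqrt(3)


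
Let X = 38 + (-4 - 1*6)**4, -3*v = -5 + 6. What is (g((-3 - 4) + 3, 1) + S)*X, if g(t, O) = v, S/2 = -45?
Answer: -906766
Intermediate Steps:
S = -90 (S = 2*(-45) = -90)
v = -1/3 (v = -(-5 + 6)/3 = -1/3*1 = -1/3 ≈ -0.33333)
g(t, O) = -1/3
X = 10038 (X = 38 + (-4 - 6)**4 = 38 + (-10)**4 = 38 + 10000 = 10038)
(g((-3 - 4) + 3, 1) + S)*X = (-1/3 - 90)*10038 = -271/3*10038 = -906766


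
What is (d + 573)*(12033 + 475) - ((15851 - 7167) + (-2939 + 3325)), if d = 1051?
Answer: 20303922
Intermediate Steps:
(d + 573)*(12033 + 475) - ((15851 - 7167) + (-2939 + 3325)) = (1051 + 573)*(12033 + 475) - ((15851 - 7167) + (-2939 + 3325)) = 1624*12508 - (8684 + 386) = 20312992 - 1*9070 = 20312992 - 9070 = 20303922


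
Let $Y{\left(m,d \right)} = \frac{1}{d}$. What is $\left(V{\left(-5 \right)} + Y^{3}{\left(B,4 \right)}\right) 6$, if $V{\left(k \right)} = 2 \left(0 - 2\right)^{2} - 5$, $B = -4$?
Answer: $\frac{579}{32} \approx 18.094$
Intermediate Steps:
$V{\left(k \right)} = 3$ ($V{\left(k \right)} = 2 \left(-2\right)^{2} - 5 = 2 \cdot 4 - 5 = 8 - 5 = 3$)
$\left(V{\left(-5 \right)} + Y^{3}{\left(B,4 \right)}\right) 6 = \left(3 + \left(\frac{1}{4}\right)^{3}\right) 6 = \left(3 + \frac{1}{64}\right) 6 = \frac{193}{64} \cdot 6 = \frac{579}{32}$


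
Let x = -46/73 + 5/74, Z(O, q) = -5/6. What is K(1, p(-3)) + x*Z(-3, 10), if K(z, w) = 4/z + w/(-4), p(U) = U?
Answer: 14096/2701 ≈ 5.2188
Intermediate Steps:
Z(O, q) = -5/6 (Z(O, q) = -5*1/6 = -5/6)
K(z, w) = 4/z - w/4 (K(z, w) = 4/z + w*(-1/4) = 4/z - w/4)
x = -3039/5402 (x = -46*1/73 + 5*(1/74) = -46/73 + 5/74 = -3039/5402 ≈ -0.56257)
K(1, p(-3)) + x*Z(-3, 10) = (4/1 - 1/4*(-3)) - 3039/5402*(-5/6) = (4*1 + 3/4) + 5065/10804 = (4 + 3/4) + 5065/10804 = 19/4 + 5065/10804 = 14096/2701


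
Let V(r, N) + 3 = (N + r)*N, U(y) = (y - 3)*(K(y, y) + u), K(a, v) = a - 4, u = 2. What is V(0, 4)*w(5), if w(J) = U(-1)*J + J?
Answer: 845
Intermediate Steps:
K(a, v) = -4 + a
U(y) = (-3 + y)*(-2 + y) (U(y) = (y - 3)*((-4 + y) + 2) = (-3 + y)*(-2 + y))
w(J) = 13*J (w(J) = (6 - 1*(-1) - (-4 - 1))*J + J = (6 + 1 - 1*(-5))*J + J = (6 + 1 + 5)*J + J = 12*J + J = 13*J)
V(r, N) = -3 + N*(N + r) (V(r, N) = -3 + (N + r)*N = -3 + N*(N + r))
V(0, 4)*w(5) = (-3 + 4² + 4*0)*(13*5) = (-3 + 16 + 0)*65 = 13*65 = 845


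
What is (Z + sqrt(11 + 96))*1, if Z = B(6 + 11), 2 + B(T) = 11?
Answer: 9 + sqrt(107) ≈ 19.344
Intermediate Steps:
B(T) = 9 (B(T) = -2 + 11 = 9)
Z = 9
(Z + sqrt(11 + 96))*1 = (9 + sqrt(11 + 96))*1 = (9 + sqrt(107))*1 = 9 + sqrt(107)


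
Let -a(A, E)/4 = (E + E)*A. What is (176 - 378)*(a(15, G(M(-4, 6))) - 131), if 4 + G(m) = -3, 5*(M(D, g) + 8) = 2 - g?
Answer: -143218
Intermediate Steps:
M(D, g) = -38/5 - g/5 (M(D, g) = -8 + (2 - g)/5 = -8 + (⅖ - g/5) = -38/5 - g/5)
G(m) = -7 (G(m) = -4 - 3 = -7)
a(A, E) = -8*A*E (a(A, E) = -4*(E + E)*A = -4*2*E*A = -8*A*E)
(176 - 378)*(a(15, G(M(-4, 6))) - 131) = (176 - 378)*(-8*15*(-7) - 131) = -202*(840 - 131) = -202*709 = -143218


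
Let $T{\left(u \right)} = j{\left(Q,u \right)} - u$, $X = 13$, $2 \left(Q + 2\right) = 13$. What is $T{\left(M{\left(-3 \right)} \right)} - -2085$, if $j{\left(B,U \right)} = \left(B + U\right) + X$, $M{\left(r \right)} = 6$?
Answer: $\frac{4205}{2} \approx 2102.5$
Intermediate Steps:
$Q = \frac{9}{2}$ ($Q = -2 + \frac{1}{2} \cdot 13 = -2 + \frac{13}{2} = \frac{9}{2} \approx 4.5$)
$j{\left(B,U \right)} = 13 + B + U$ ($j{\left(B,U \right)} = \left(B + U\right) + 13 = 13 + B + U$)
$T{\left(u \right)} = \frac{35}{2}$ ($T{\left(u \right)} = \left(13 + \frac{9}{2} + u\right) - u = \left(\frac{35}{2} + u\right) - u = \frac{35}{2}$)
$T{\left(M{\left(-3 \right)} \right)} - -2085 = \frac{35}{2} - -2085 = \frac{35}{2} + 2085 = \frac{4205}{2}$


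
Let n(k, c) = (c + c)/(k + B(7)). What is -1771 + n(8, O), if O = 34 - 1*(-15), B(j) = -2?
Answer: -5264/3 ≈ -1754.7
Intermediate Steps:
O = 49 (O = 34 + 15 = 49)
n(k, c) = 2*c/(-2 + k) (n(k, c) = (c + c)/(k - 2) = (2*c)/(-2 + k) = 2*c/(-2 + k))
-1771 + n(8, O) = -1771 + 2*49/(-2 + 8) = -1771 + 2*49/6 = -1771 + 2*49*(1/6) = -1771 + 49/3 = -5264/3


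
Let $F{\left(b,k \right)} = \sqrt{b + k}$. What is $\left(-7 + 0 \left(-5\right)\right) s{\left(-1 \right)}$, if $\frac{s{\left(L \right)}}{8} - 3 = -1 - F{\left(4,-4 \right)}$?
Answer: $-112$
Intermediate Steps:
$s{\left(L \right)} = 16$ ($s{\left(L \right)} = 24 + 8 \left(-1 - \sqrt{4 - 4}\right) = 24 + 8 \left(-1 - \sqrt{0}\right) = 24 + 8 \left(-1 - 0\right) = 24 + 8 \left(-1 + 0\right) = 24 + 8 \left(-1\right) = 24 - 8 = 16$)
$\left(-7 + 0 \left(-5\right)\right) s{\left(-1 \right)} = \left(-7 + 0 \left(-5\right)\right) 16 = \left(-7 + 0\right) 16 = \left(-7\right) 16 = -112$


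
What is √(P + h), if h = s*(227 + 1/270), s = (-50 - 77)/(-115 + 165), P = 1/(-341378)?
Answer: I*√3401752851402326205/76810050 ≈ 24.012*I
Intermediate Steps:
P = -1/341378 ≈ -2.9293e-6
s = -127/50 ≈ -2.5400
h = -7783957/13500 (h = -127*(227 + 1/270)/50 = -127/50*61291/270 = -7783957/13500 ≈ -576.59)
√(P + h) = √(-1/341378 - 7783957/13500) = √(-1328635843123/2304301500) = I*√3401752851402326205/76810050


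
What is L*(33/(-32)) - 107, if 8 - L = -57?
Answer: -5569/32 ≈ -174.03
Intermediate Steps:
L = 65 (L = 8 - 1*(-57) = 8 + 57 = 65)
L*(33/(-32)) - 107 = 65*(33/(-32)) - 107 = 65*(33*(-1/32)) - 107 = 65*(-33/32) - 107 = -2145/32 - 107 = -5569/32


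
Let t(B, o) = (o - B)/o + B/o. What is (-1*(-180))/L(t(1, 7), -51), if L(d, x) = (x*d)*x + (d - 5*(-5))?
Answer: 180/2627 ≈ 0.068519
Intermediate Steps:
t(B, o) = B/o + (o - B)/o (t(B, o) = (o - B)/o + B/o = B/o + (o - B)/o)
L(d, x) = 25 + d + d*x² (L(d, x) = (d*x)*x + (d + 25) = d*x² + (25 + d) = 25 + d + d*x²)
(-1*(-180))/L(t(1, 7), -51) = (-1*(-180))/(25 + 1 + 1*(-51)²) = 180/(25 + 1 + 1*2601) = 180/(25 + 1 + 2601) = 180/2627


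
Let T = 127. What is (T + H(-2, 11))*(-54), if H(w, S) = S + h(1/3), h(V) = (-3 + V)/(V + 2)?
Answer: -51732/7 ≈ -7390.3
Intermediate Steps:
h(V) = (-3 + V)/(2 + V)
H(w, S) = -8/7 + S (H(w, S) = S + (-3 + 1/3)/(2 + 1/3) = S - 8/3/(7/3) = S + (3/7)*(-8/3) = S - 8/7 = -8/7 + S)
(T + H(-2, 11))*(-54) = (127 + (-8/7 + 11))*(-54) = (127 + 69/7)*(-54) = (958/7)*(-54) = -51732/7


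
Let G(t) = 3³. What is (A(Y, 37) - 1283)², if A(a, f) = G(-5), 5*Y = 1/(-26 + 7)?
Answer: 1577536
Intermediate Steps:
G(t) = 27
Y = -1/95 (Y = 1/(5*(-26 + 7)) = (⅕)/(-19) = (⅕)*(-1/19) = -1/95 ≈ -0.010526)
A(a, f) = 27
(A(Y, 37) - 1283)² = (27 - 1283)² = (-1256)² = 1577536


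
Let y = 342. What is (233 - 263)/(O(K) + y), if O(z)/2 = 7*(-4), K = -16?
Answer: -15/143 ≈ -0.10490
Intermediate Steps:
O(z) = -56 (O(z) = 2*(7*(-4)) = 2*(-28) = -56)
(233 - 263)/(O(K) + y) = (233 - 263)/(-56 + 342) = -30/286 = -30*1/286 = -15/143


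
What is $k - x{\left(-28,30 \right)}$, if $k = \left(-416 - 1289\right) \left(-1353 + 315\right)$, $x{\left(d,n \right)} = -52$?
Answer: $1769842$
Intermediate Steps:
$k = 1769790$ ($k = \left(-1705\right) \left(-1038\right) = 1769790$)
$k - x{\left(-28,30 \right)} = 1769790 - -52 = 1769790 + 52 = 1769842$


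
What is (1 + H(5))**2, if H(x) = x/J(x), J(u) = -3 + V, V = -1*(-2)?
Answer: 16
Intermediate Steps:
V = 2
J(u) = -1 (J(u) = -3 + 2 = -1)
H(x) = -x (H(x) = x/(-1) = x*(-1) = -x)
(1 + H(5))**2 = (1 - 1*5)**2 = (1 - 5)**2 = (-4)**2 = 16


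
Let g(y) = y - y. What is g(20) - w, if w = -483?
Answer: 483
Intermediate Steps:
g(y) = 0
g(20) - w = 0 - 1*(-483) = 0 + 483 = 483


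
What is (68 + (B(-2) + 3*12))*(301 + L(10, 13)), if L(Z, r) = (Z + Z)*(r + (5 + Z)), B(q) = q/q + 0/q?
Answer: 90405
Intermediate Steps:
B(q) = 1 (B(q) = 1 + 0 = 1)
L(Z, r) = 2*Z*(5 + Z + r) (L(Z, r) = (2*Z)*(5 + Z + r) = 2*Z*(5 + Z + r))
(68 + (B(-2) + 3*12))*(301 + L(10, 13)) = (68 + (1 + 3*12))*(301 + 2*10*(5 + 10 + 13)) = (68 + (1 + 36))*(301 + 2*10*28) = (68 + 37)*(301 + 560) = 105*861 = 90405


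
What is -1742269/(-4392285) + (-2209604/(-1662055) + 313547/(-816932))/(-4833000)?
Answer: 762205065124454751576583/1921530788777863204020000 ≈ 0.39667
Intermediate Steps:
-1742269/(-4392285) + (-2209604/(-1662055) + 313547/(-816932))/(-4833000) = -1742269*(-1/4392285) + (-2209604*(-1/1662055) + 313547*(-1/816932))*(-1/4833000) = 1742269/4392285 + (2209604/1662055 - 313547/816932)*(-1/4833000) = 1742269/4392285 + (1283963855843/1357785915260)*(-1/4833000) = 1742269/4392285 - 1283963855843/6562179328451580000 = 762205065124454751576583/1921530788777863204020000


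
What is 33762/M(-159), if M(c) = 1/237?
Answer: 8001594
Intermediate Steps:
M(c) = 1/237
33762/M(-159) = 33762/(1/237) = 33762*237 = 8001594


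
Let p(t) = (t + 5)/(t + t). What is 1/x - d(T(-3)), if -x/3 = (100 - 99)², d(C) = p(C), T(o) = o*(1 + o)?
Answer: -5/4 ≈ -1.2500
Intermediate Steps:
p(t) = (5 + t)/(2*t) (p(t) = (5 + t)/((2*t)) = (5 + t)*(1/(2*t)) = (5 + t)/(2*t))
d(C) = (5 + C)/(2*C)
x = -3 (x = -3*(100 - 99)² = -3*1² = -3*1 = -3)
1/x - d(T(-3)) = 1/(-3) - (5 - 3*(1 - 3))/(2*((-3*(1 - 3)))) = -⅓ - (5 - 3*(-2))/(2*((-3*(-2)))) = -⅓ - (5 + 6)/(2*6) = -⅓ - 11/(2*6) = -⅓ - 1*11/12 = -⅓ - 11/12 = -5/4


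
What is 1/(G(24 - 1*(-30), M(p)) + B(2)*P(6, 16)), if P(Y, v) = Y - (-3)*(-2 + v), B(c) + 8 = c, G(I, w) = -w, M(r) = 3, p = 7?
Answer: -1/291 ≈ -0.0034364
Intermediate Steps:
B(c) = -8 + c
P(Y, v) = -6 + Y + 3*v (P(Y, v) = Y - (6 - 3*v) = Y + (-6 + 3*v) = -6 + Y + 3*v)
1/(G(24 - 1*(-30), M(p)) + B(2)*P(6, 16)) = 1/(-1*3 + (-8 + 2)*(-6 + 6 + 3*16)) = 1/(-3 - 6*(-6 + 6 + 48)) = 1/(-3 - 6*48) = 1/(-3 - 288) = 1/(-291) = -1/291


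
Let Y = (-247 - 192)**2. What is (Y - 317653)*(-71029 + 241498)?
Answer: -21297033108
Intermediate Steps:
Y = 192721 (Y = (-439)**2 = 192721)
(Y - 317653)*(-71029 + 241498) = (192721 - 317653)*(-71029 + 241498) = -124932*170469 = -21297033108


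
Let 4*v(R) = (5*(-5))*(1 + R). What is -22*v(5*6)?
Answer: 8525/2 ≈ 4262.5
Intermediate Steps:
v(R) = -25/4 - 25*R/4 (v(R) = ((5*(-5))*(1 + R))/4 = (-25*(1 + R))/4 = (-25 - 25*R)/4 = -25/4 - 25*R/4)
-22*v(5*6) = -22*(-25/4 - 125*6/4) = -22*(-25/4 - 25/4*30) = -22*(-25/4 - 375/2) = -22*(-775/4) = 8525/2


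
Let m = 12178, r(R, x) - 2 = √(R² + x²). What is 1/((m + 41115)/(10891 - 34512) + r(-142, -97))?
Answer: 142930671/16500267264692 + 557951641*√29573/16500267264692 ≈ 0.0058237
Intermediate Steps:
r(R, x) = 2 + √(R² + x²)
1/((m + 41115)/(10891 - 34512) + r(-142, -97)) = 1/((12178 + 41115)/(10891 - 34512) + (2 + √((-142)² + (-97)²))) = 1/(53293/(-23621) + (2 + √(20164 + 9409))) = 1/(53293*(-1/23621) + (2 + √29573)) = 1/(-53293/23621 + (2 + √29573)) = 1/(-6051/23621 + √29573)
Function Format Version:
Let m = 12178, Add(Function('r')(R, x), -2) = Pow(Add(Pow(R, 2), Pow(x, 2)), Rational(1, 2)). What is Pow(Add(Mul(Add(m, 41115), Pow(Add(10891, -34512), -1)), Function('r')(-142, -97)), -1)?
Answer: Add(Rational(142930671, 16500267264692), Mul(Rational(557951641, 16500267264692), Pow(29573, Rational(1, 2)))) ≈ 0.0058237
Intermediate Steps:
Function('r')(R, x) = Add(2, Pow(Add(Pow(R, 2), Pow(x, 2)), Rational(1, 2)))
Pow(Add(Mul(Add(m, 41115), Pow(Add(10891, -34512), -1)), Function('r')(-142, -97)), -1) = Pow(Add(Mul(Add(12178, 41115), Pow(Add(10891, -34512), -1)), Add(2, Pow(Add(Pow(-142, 2), Pow(-97, 2)), Rational(1, 2)))), -1) = Pow(Add(Mul(53293, Pow(-23621, -1)), Add(2, Pow(Add(20164, 9409), Rational(1, 2)))), -1) = Pow(Add(Mul(53293, Rational(-1, 23621)), Add(2, Pow(29573, Rational(1, 2)))), -1) = Pow(Add(Rational(-53293, 23621), Add(2, Pow(29573, Rational(1, 2)))), -1) = Pow(Add(Rational(-6051, 23621), Pow(29573, Rational(1, 2))), -1)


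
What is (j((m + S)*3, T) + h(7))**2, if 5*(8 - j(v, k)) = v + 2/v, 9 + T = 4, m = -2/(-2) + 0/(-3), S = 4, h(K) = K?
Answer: 806404/5625 ≈ 143.36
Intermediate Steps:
m = 1 (m = -2*(-1/2) + 0*(-1/3) = 1 + 0 = 1)
T = -5 (T = -9 + 4 = -5)
j(v, k) = 8 - 2/(5*v) - v/5 (j(v, k) = 8 - (v + 2/v)/5 = 8 + (-2/(5*v) - v/5) = 8 - 2/(5*v) - v/5)
(j((m + S)*3, T) + h(7))**2 = ((8 - 2*1/(3*(1 + 4))/5 - (1 + 4)*3/5) + 7)**2 = ((8 - 2/(5*(5*3)) - 3) + 7)**2 = ((8 - 2/5/15 - 1/5*15) + 7)**2 = ((8 - 2/5*1/15 - 3) + 7)**2 = ((8 - 2/75 - 3) + 7)**2 = (373/75 + 7)**2 = (898/75)**2 = 806404/5625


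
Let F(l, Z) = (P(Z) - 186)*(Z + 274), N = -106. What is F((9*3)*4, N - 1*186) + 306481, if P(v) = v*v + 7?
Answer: -1225049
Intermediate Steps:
P(v) = 7 + v**2 (P(v) = v**2 + 7 = 7 + v**2)
F(l, Z) = (-179 + Z**2)*(274 + Z) (F(l, Z) = ((7 + Z**2) - 186)*(Z + 274) = (-179 + Z**2)*(274 + Z))
F((9*3)*4, N - 1*186) + 306481 = (-49046 + (-106 - 1*186)**3 - 179*(-106 - 1*186) + 274*(-106 - 1*186)**2) + 306481 = (-49046 + (-106 - 186)**3 - 179*(-106 - 186) + 274*(-106 - 186)**2) + 306481 = (-49046 + (-292)**3 - 179*(-292) + 274*(-292)**2) + 306481 = (-49046 - 24897088 + 52268 + 274*85264) + 306481 = (-49046 - 24897088 + 52268 + 23362336) + 306481 = -1531530 + 306481 = -1225049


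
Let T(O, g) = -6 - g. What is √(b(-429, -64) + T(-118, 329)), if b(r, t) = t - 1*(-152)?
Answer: I*√247 ≈ 15.716*I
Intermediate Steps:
b(r, t) = 152 + t (b(r, t) = t + 152 = 152 + t)
√(b(-429, -64) + T(-118, 329)) = √((152 - 64) + (-6 - 1*329)) = √(88 + (-6 - 329)) = √(88 - 335) = √(-247) = I*√247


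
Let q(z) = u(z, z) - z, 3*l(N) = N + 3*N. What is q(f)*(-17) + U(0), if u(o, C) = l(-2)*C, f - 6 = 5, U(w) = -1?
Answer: 2054/3 ≈ 684.67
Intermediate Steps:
f = 11 (f = 6 + 5 = 11)
l(N) = 4*N/3 (l(N) = (N + 3*N)/3 = (4*N)/3 = 4*N/3)
u(o, C) = -8*C/3 (u(o, C) = ((4/3)*(-2))*C = -8*C/3)
q(z) = -11*z/3 (q(z) = -8*z/3 - z = -11*z/3)
q(f)*(-17) + U(0) = -11/3*11*(-17) - 1 = -121/3*(-17) - 1 = 2057/3 - 1 = 2054/3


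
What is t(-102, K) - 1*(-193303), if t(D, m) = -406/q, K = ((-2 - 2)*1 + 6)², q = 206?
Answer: 19910006/103 ≈ 1.9330e+5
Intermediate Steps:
K = 4 (K = (-4*1 + 6)² = (-4 + 6)² = 2² = 4)
t(D, m) = -203/103 (t(D, m) = -406/206 = -406*1/206 = -203/103)
t(-102, K) - 1*(-193303) = -203/103 - 1*(-193303) = -203/103 + 193303 = 19910006/103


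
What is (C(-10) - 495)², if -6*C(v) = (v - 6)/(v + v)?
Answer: 55160329/225 ≈ 2.4516e+5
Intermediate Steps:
C(v) = -(-6 + v)/(12*v) (C(v) = -(v - 6)/(6*(v + v)) = -(-6 + v)/(6*(2*v)) = -(-6 + v)*1/(2*v)/6 = -(-6 + v)/(12*v))
(C(-10) - 495)² = ((1/12)*(6 - 1*(-10))/(-10) - 495)² = ((1/12)*(-⅒)*(6 + 10) - 495)² = ((1/12)*(-⅒)*16 - 495)² = (-2/15 - 495)² = (-7427/15)² = 55160329/225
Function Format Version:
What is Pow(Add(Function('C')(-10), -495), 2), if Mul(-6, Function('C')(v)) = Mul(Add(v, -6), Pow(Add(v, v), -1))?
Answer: Rational(55160329, 225) ≈ 2.4516e+5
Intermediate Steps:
Function('C')(v) = Mul(Rational(-1, 12), Pow(v, -1), Add(-6, v)) (Function('C')(v) = Mul(Rational(-1, 6), Mul(Add(v, -6), Pow(Add(v, v), -1))) = Mul(Rational(-1, 6), Mul(Add(-6, v), Pow(Mul(2, v), -1))) = Mul(Rational(-1, 6), Mul(Add(-6, v), Mul(Rational(1, 2), Pow(v, -1)))) = Mul(Rational(-1, 6), Mul(Rational(1, 2), Pow(v, -1), Add(-6, v))) = Mul(Rational(-1, 12), Pow(v, -1), Add(-6, v)))
Pow(Add(Function('C')(-10), -495), 2) = Pow(Add(Mul(Rational(1, 12), Pow(-10, -1), Add(6, Mul(-1, -10))), -495), 2) = Pow(Add(Mul(Rational(1, 12), Rational(-1, 10), Add(6, 10)), -495), 2) = Pow(Add(Mul(Rational(1, 12), Rational(-1, 10), 16), -495), 2) = Pow(Add(Rational(-2, 15), -495), 2) = Pow(Rational(-7427, 15), 2) = Rational(55160329, 225)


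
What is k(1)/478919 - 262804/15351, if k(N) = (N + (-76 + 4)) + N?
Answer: -17980414778/1050269367 ≈ -17.120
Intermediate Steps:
k(N) = -72 + 2*N (k(N) = (N - 72) + N = (-72 + N) + N = -72 + 2*N)
k(1)/478919 - 262804/15351 = (-72 + 2*1)/478919 - 262804/15351 = (-72 + 2)*(1/478919) - 262804*1/15351 = -70*1/478919 - 262804/15351 = -10/68417 - 262804/15351 = -17980414778/1050269367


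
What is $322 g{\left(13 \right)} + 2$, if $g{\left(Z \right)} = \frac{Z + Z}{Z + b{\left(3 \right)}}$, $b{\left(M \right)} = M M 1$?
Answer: $\frac{4208}{11} \approx 382.55$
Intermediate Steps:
$b{\left(M \right)} = M^{2}$ ($b{\left(M \right)} = M^{2} \cdot 1 = M^{2}$)
$g{\left(Z \right)} = \frac{2 Z}{9 + Z}$ ($g{\left(Z \right)} = \frac{Z + Z}{Z + 3^{2}} = \frac{2 Z}{Z + 9} = \frac{2 Z}{9 + Z}$)
$322 g{\left(13 \right)} + 2 = 322 \cdot 2 \cdot 13 \frac{1}{9 + 13} + 2 = 322 \cdot 2 \cdot 13 \cdot \frac{1}{22} + 2 = 322 \cdot \frac{13}{11} + 2 = \frac{4186}{11} + 2 = \frac{4208}{11}$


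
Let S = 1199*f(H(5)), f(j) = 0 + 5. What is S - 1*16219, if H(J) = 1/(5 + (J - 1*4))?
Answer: -10224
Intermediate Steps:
H(J) = 1/(1 + J) (H(J) = 1/(5 + (J - 4)) = 1/(5 + (-4 + J)) = 1/(1 + J))
f(j) = 5
S = 5995 (S = 1199*5 = 5995)
S - 1*16219 = 5995 - 1*16219 = 5995 - 16219 = -10224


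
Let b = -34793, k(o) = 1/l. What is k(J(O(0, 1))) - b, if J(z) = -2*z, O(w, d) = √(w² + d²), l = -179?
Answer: 6227946/179 ≈ 34793.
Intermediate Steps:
O(w, d) = √(d² + w²)
k(o) = -1/179 (k(o) = 1/(-179) = -1/179)
k(J(O(0, 1))) - b = -1/179 - 1*(-34793) = -1/179 + 34793 = 6227946/179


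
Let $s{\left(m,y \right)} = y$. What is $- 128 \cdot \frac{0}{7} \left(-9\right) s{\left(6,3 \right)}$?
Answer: $0$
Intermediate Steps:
$- 128 \cdot \frac{0}{7} \left(-9\right) s{\left(6,3 \right)} = - 128 \cdot \frac{0}{7} \left(-9\right) 3 = - 128 \cdot 0 \cdot \frac{1}{7} \left(-9\right) 3 = - 128 \cdot 0 \left(-9\right) 3 = - 128 \cdot 0 \cdot 3 = \left(-128\right) 0 = 0$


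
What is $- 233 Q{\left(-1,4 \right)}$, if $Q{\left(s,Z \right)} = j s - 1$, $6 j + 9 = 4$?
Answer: $\frac{233}{6} \approx 38.833$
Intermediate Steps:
$j = - \frac{5}{6}$ ($j = - \frac{3}{2} + \frac{1}{6} \cdot 4 = - \frac{3}{2} + \frac{2}{3} = - \frac{5}{6} \approx -0.83333$)
$Q{\left(s,Z \right)} = -1 - \frac{5 s}{6}$ ($Q{\left(s,Z \right)} = - \frac{5 s}{6} - 1 = -1 - \frac{5 s}{6}$)
$- 233 Q{\left(-1,4 \right)} = - 233 \left(-1 - - \frac{5}{6}\right) = - 233 \left(-1 + \frac{5}{6}\right) = \left(-233\right) \left(- \frac{1}{6}\right) = \frac{233}{6}$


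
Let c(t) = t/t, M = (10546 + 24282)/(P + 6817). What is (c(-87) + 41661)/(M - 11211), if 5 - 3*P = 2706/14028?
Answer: -1992513355174/535929381255 ≈ -3.7179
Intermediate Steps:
P = 11239/7014 (P = 5/3 - 902/14028 = 5/3 - 1/3*451/2338 = 5/3 - 451/7014 = 11239/7014 ≈ 1.6024)
M = 244283592/47825677 (M = (10546 + 24282)/(11239/7014 + 6817) = 34828/(47825677/7014) = 34828*(7014/47825677) = 244283592/47825677 ≈ 5.1078)
c(t) = 1
(c(-87) + 41661)/(M - 11211) = (1 + 41661)/(244283592/47825677 - 11211) = 41662/(-535929381255/47825677) = 41662*(-47825677/535929381255) = -1992513355174/535929381255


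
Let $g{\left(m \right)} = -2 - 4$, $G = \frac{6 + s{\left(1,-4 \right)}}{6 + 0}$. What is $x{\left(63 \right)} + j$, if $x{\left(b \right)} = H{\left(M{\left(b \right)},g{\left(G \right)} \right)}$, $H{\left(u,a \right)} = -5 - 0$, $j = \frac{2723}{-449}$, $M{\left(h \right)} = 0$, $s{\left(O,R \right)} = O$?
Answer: $- \frac{4968}{449} \approx -11.065$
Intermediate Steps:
$j = - \frac{2723}{449}$ ($j = 2723 \left(- \frac{1}{449}\right) = - \frac{2723}{449} \approx -6.0646$)
$G = \frac{7}{6}$ ($G = \frac{6 + 1}{6 + 0} = \frac{7}{6} \approx 1.1667$)
$g{\left(m \right)} = -6$ ($g{\left(m \right)} = -2 - 4 = -6$)
$H{\left(u,a \right)} = -5$ ($H{\left(u,a \right)} = -5 + 0 = -5$)
$x{\left(b \right)} = -5$
$x{\left(63 \right)} + j = -5 - \frac{2723}{449} = - \frac{4968}{449}$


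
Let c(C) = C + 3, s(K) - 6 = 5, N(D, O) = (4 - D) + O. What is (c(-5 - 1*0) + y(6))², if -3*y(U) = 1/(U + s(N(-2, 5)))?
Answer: 10609/2601 ≈ 4.0788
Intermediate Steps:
N(D, O) = 4 + O - D
s(K) = 11 (s(K) = 6 + 5 = 11)
y(U) = -1/(3*(11 + U)) (y(U) = -1/(3*(U + 11)) = -1/(3*(11 + U)))
c(C) = 3 + C
(c(-5 - 1*0) + y(6))² = ((3 + (-5 - 1*0)) - 1/(33 + 3*6))² = ((3 + (-5 + 0)) - 1/(33 + 18))² = ((3 - 5) - 1/51)² = (-2 - 1*1/51)² = (-2 - 1/51)² = (-103/51)² = 10609/2601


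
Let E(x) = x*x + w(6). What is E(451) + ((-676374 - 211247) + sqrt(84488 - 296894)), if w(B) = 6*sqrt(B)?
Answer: -684220 + 6*sqrt(6) + I*sqrt(212406) ≈ -6.8421e+5 + 460.88*I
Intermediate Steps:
E(x) = x**2 + 6*sqrt(6) (E(x) = x*x + 6*sqrt(6) = x**2 + 6*sqrt(6))
E(451) + ((-676374 - 211247) + sqrt(84488 - 296894)) = (451**2 + 6*sqrt(6)) + ((-676374 - 211247) + sqrt(84488 - 296894)) = (203401 + 6*sqrt(6)) + (-887621 + sqrt(-212406)) = (203401 + 6*sqrt(6)) + (-887621 + I*sqrt(212406)) = -684220 + 6*sqrt(6) + I*sqrt(212406)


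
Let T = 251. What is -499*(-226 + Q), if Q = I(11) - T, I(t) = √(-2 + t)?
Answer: 236526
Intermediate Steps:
Q = -248 (Q = √(-2 + 11) - 1*251 = √9 - 251 = 3 - 251 = -248)
-499*(-226 + Q) = -499*(-226 - 248) = -499*(-474) = 236526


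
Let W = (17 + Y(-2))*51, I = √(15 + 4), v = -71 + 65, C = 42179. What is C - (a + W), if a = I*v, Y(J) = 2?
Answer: 41210 + 6*√19 ≈ 41236.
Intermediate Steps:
v = -6
I = √19 ≈ 4.3589
W = 969 (W = (17 + 2)*51 = 19*51 = 969)
a = -6*√19 (a = √19*(-6) = -6*√19 ≈ -26.153)
C - (a + W) = 42179 - (-6*√19 + 969) = 42179 - (969 - 6*√19) = 42179 + (-969 + 6*√19) = 41210 + 6*√19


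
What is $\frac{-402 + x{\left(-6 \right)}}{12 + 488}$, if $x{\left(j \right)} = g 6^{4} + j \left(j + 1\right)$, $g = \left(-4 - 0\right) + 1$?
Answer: $- \frac{213}{25} \approx -8.52$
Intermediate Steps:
$g = -3$ ($g = \left(-4 + 0\right) + 1 = -4 + 1 = -3$)
$x{\left(j \right)} = -3888 + j \left(1 + j\right)$ ($x{\left(j \right)} = - 3 \cdot 6^{4} + j \left(j + 1\right) = \left(-3\right) 1296 + j \left(1 + j\right) = -3888 + j \left(1 + j\right)$)
$\frac{-402 + x{\left(-6 \right)}}{12 + 488} = \frac{-402 - \left(3894 - 36\right)}{12 + 488} = \frac{-402 - 3858}{500} = \left(-402 - 3858\right) \frac{1}{500} = \left(-4260\right) \frac{1}{500} = - \frac{213}{25}$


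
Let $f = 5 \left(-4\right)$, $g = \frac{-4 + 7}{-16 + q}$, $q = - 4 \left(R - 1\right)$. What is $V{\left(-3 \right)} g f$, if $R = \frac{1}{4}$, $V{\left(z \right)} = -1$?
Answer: $- \frac{60}{13} \approx -4.6154$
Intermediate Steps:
$R = \frac{1}{4} \approx 0.25$
$q = 3$ ($q = - 4 \left(\frac{1}{4} - 1\right) = \left(-4\right) \left(- \frac{3}{4}\right) = 3$)
$g = - \frac{3}{13}$ ($g = \frac{-4 + 7}{-16 + 3} = \frac{3}{-13} = 3 \left(- \frac{1}{13}\right) = - \frac{3}{13} \approx -0.23077$)
$f = -20$
$V{\left(-3 \right)} g f = \left(-1\right) \left(- \frac{3}{13}\right) \left(-20\right) = \frac{3}{13} \left(-20\right) = - \frac{60}{13}$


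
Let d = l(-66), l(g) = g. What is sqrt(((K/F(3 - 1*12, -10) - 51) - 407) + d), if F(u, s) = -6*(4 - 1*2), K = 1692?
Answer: I*sqrt(665) ≈ 25.788*I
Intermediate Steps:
d = -66
F(u, s) = -12 (F(u, s) = -6*(4 - 2) = -6*2 = -12)
sqrt(((K/F(3 - 1*12, -10) - 51) - 407) + d) = sqrt(((1692/(-12) - 51) - 407) - 66) = sqrt(((1692*(-1/12) - 51) - 407) - 66) = sqrt(((-141 - 51) - 407) - 66) = sqrt((-192 - 407) - 66) = sqrt(-599 - 66) = sqrt(-665) = I*sqrt(665)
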